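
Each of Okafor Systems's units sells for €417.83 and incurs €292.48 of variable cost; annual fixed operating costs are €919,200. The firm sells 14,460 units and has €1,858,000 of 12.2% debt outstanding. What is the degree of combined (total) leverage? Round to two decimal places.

2.72

Contribution at this volume is 14,460 × €125.35 = €1,812,561.00.
Operating income = contribution − fixed costs = €1,812,561.00 − €919,200 = €893,361.00. Interest = €226,676.00.
DOL = €1,812,561.00 ÷ €893,361.00 = 2.0289; DFL = €893,361.00 ÷ €666,685.00 = 1.3400.
Combined leverage = 2.0289 × 1.3400 = 2.7187.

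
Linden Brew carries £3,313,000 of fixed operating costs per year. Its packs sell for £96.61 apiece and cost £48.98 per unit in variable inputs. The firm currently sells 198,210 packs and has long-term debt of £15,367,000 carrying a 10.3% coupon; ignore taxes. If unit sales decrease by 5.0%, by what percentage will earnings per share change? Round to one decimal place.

-10.4%

Total contribution margin = 198,210 × £47.63 = £9,440,742.30.
EBIT = £9,440,742.30 − £3,313,000 = £6,127,742.30.
After interest of £1,582,801.00, pre-tax earnings = £4,544,941.30.
DCL = total CM / (EBIT − I) = £9,440,742.30 / £4,544,941.30 = 2.0772.
EPS therefore changes by 2.0772 × (-5.0%) = -10.4%.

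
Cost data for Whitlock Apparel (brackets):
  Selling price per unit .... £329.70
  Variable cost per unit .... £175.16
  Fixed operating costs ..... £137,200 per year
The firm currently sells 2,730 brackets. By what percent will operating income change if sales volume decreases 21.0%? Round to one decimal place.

Total contribution margin = 2,730 × £154.54 = £421,894.20.
EBIT = £421,894.20 − £137,200 = £284,694.20.
So DOL = total CM / EBIT = £421,894.20 / £284,694.20 = 1.4819.
%ΔEBIT = DOL × %ΔSales = 1.4819 × -21.0% = -31.1%.

-31.1%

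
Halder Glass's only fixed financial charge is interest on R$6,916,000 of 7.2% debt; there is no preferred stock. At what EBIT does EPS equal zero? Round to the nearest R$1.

Annual interest = 7.2% × R$6,916,000 = R$497,952.00.
Without preferred stock the financial break-even is simply EBIT = interest = R$497,952.00.

R$497,952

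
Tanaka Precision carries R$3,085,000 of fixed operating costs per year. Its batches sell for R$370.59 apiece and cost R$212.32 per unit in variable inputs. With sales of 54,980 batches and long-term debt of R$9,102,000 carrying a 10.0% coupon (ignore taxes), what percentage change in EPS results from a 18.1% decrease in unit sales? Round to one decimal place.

Contribution at this volume is 54,980 × R$158.27 = R$8,701,684.60.
Operating income = contribution − fixed costs = R$8,701,684.60 − R$3,085,000 = R$5,616,684.60.
After interest of R$910,200.00, pre-tax earnings = R$4,706,484.60.
DCL = total CM / (EBIT − I) = R$8,701,684.60 / R$4,706,484.60 = 1.8489.
EPS therefore changes by 1.8489 × (-18.1%) = -33.5%.

-33.5%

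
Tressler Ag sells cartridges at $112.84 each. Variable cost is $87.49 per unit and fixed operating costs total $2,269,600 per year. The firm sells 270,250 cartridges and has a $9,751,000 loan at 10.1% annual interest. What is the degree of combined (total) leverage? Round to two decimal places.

At 270,250 units, contribution = 270,250 × $25.35 = $6,850,837.50.
Operating income = contribution − fixed costs = $6,850,837.50 − $2,269,600 = $4,581,237.50. Interest = $984,851.00, so EBIT − I = $3,596,386.50.
Degree of total leverage = total CM / (EBIT − interest) = $6,850,837.50 / $3,596,386.50 = 1.9049.

1.90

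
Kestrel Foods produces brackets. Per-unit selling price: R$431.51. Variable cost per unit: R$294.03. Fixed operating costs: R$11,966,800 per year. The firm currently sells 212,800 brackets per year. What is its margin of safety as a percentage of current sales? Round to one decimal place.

Contribution margin per unit = R$431.51 − R$294.03 = R$137.48. Break-even units = R$11,966,800 ÷ R$137.48 = 87,043.93; break-even revenue = 87,043.93 × R$431.51 = R$37,560,327.81.
Current sales = 212,800 × R$431.51 = R$91,825,328.00.
Margin of safety = (R$91,825,328.00 − R$37,560,327.81) ÷ R$91,825,328.00 = 59.1%.

59.1%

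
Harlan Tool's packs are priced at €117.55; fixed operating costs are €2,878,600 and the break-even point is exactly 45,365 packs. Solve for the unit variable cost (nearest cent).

At break-even, FC = Q × (P − VC), so P − VC = €2,878,600 ÷ 45,365 = €63.4542.
Variable cost per unit = €117.55 − €63.4542 = €54.10.

€54.10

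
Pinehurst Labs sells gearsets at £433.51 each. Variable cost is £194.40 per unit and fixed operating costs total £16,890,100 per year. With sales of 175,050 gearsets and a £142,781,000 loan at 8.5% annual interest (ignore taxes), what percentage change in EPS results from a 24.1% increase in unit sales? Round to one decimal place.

+78.6%

Contribution at this volume is 175,050 × £239.11 = £41,856,205.50.
Subtracting fixed costs: EBIT = £41,856,205.50 − £16,890,100 = £24,966,105.50.
After interest of £12,136,385.00, pre-tax earnings = £12,829,720.50.
Degree of combined leverage = contribution ÷ (EBIT − I) = £41,856,205.50 ÷ £12,829,720.50 = 3.2624.
%ΔEPS = DCL × %ΔSales = 3.2624 × +24.1% = +78.6%.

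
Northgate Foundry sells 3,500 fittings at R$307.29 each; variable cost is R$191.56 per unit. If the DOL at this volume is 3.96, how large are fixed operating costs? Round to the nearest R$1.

R$302,768

Total contribution margin = 3,500 × R$115.73 = R$405,055.00.
Since DOL = CM ÷ EBIT, EBIT = R$405,055.00 ÷ 3.96 = R$102,286.62.
Fixed costs = CM − EBIT = R$405,055.00 − R$102,286.62 = R$302,768.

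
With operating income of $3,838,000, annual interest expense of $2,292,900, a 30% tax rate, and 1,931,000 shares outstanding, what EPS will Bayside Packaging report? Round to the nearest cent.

Interest = $2,292,900.00, so EBT = $3,838,000 − $2,292,900.00 = $1,545,100.00.
After tax at 30%: net income = $1,545,100.00 × 0.70 = $1,081,570.00.
Per share: $1,081,570.00 / 1,931,000 shares = $0.56.

$0.56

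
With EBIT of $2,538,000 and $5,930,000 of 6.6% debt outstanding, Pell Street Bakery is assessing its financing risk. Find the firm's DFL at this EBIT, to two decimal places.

1.18

Annual interest charges come to $391,380.00.
Degree of financial leverage = EBIT / (EBIT − interest) = $2,538,000 / $2,146,620.00 = 1.1823.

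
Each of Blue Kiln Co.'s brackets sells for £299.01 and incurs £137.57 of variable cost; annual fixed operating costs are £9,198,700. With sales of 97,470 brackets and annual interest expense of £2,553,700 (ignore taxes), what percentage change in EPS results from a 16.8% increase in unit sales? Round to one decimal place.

+66.4%

At 97,470 units, contribution = 97,470 × £161.44 = £15,735,556.80.
EBIT = £15,735,556.80 − £9,198,700 = £6,536,856.80.
Interest = £2,553,700.00, so EBIT − I = £3,983,156.80.
DCL = total CM / (EBIT − I) = £15,735,556.80 / £3,983,156.80 = 3.9505.
%ΔEPS = DCL × %ΔSales = 3.9505 × +16.8% = +66.4%.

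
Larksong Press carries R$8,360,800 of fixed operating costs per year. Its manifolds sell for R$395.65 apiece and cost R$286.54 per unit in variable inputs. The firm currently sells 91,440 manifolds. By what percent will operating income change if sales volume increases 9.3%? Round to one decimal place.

+57.4%

At 91,440 units, contribution = 91,440 × R$109.11 = R$9,977,018.40.
Subtracting fixed costs: EBIT = R$9,977,018.40 − R$8,360,800 = R$1,616,218.40.
Degree of operating leverage = R$9,977,018.40 / R$1,616,218.40 = 6.1731.
So EBIT moves 6.1731 × (+9.3%) = +57.4%.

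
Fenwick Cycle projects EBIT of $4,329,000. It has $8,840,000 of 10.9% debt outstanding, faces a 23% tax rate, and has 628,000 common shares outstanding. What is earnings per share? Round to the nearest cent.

$4.13

Pre-tax income = $4,329,000 − $963,560.00 = $3,365,440.00.
Net income = $3,365,440.00 × (1 − 0.23) = $2,591,388.80.
Per share: $2,591,388.80 / 628,000 shares = $4.13.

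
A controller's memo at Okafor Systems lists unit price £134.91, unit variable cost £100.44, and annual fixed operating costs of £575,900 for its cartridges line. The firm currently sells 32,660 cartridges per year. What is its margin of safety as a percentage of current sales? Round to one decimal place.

Contribution margin per unit = £134.91 − £100.44 = £34.47. Break-even units = £575,900 ÷ £34.47 = 16,707.28; break-even revenue = 16,707.28 × £134.91 = £2,253,979.37.
Current sales = 32,660 × £134.91 = £4,406,160.60.
Margin of safety = (£4,406,160.60 − £2,253,979.37) ÷ £4,406,160.60 = 48.8%.

48.8%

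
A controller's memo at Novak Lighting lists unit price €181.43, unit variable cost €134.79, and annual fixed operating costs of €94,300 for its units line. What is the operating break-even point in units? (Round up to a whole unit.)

Unit CM = price − variable cost = €181.43 − €134.79 = €46.64.
Break-even volume = fixed costs ÷ CM per unit = €94,300 ÷ €46.64 = 2,021.87, so 2,022 units.

2,022 units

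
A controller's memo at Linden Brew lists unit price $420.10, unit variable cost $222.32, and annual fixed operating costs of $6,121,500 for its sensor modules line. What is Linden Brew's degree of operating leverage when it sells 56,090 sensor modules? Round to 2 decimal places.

2.23

Total contribution margin = 56,090 × $197.78 = $11,093,480.20.
Operating income = contribution − fixed costs = $11,093,480.20 − $6,121,500 = $4,971,980.20.
Degree of operating leverage = $11,093,480.20 / $4,971,980.20 = 2.2312.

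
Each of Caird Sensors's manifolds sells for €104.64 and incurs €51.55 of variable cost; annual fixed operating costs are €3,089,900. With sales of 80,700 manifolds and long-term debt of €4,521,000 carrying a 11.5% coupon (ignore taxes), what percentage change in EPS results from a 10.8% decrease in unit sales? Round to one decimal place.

Contribution at this volume is 80,700 × €53.09 = €4,284,363.00.
EBIT = €4,284,363.00 − €3,089,900 = €1,194,463.00.
Interest = €519,915.00, so EBIT − I = €674,548.00.
Degree of combined leverage = contribution ÷ (EBIT − I) = €4,284,363.00 ÷ €674,548.00 = 6.3515.
EPS therefore changes by 6.3515 × (-10.8%) = -68.6%.

-68.6%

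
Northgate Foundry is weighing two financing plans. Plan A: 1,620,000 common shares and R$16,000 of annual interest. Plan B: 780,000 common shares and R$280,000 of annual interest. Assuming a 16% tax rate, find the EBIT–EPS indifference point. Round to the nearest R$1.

R$525,143

At indifference, (EBIT − 16,000)(1 − t)/1,620,000 = (EBIT − 280,000)(1 − t)/780,000.
The (1 − t) factor cancels: (EBIT − 16,000) × 780,000 = (EBIT − 280,000) × 1,620,000.
Solving, EBIT = (280,000·1,620,000 − 16,000·780,000) / (1,620,000 − 780,000) = 441,120,000,000 / 840,000 = 525,142.86.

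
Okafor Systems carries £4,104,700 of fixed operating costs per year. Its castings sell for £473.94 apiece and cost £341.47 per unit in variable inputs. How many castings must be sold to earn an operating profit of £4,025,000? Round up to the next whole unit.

Each unit contributes £473.94 − £341.47 = £132.47.
Need Q such that Q × £132.47 − £4,104,700 = £4,025,000, i.e. Q = £8,129,700 / £132.47 = 61,370.12 → 61,371.

61,371 castings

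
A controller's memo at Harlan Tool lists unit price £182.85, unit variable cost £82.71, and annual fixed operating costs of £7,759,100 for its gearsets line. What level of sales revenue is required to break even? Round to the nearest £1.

£14,167,680

CM per unit = £182.85 − £82.71 = £100.14; CM ratio = £100.14 / £182.85 = 0.5477.
Break-even revenue = fixed costs × price ÷ CM = £7,759,100 × £182.85 ÷ £100.14 = £14,167,680.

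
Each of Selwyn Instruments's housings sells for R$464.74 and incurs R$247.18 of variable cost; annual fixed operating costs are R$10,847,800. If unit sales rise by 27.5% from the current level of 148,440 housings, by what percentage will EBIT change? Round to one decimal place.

At 148,440 units, contribution = 148,440 × R$217.56 = R$32,294,606.40.
EBIT = R$32,294,606.40 − R$10,847,800 = R$21,446,806.40.
So DOL = total CM / EBIT = R$32,294,606.40 / R$21,446,806.40 = 1.5058.
%ΔEBIT = DOL × %ΔSales = 1.5058 × +27.5% = +41.4%.

+41.4%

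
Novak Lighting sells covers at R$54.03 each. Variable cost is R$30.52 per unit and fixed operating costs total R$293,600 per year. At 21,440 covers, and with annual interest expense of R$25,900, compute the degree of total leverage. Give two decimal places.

2.73

Contribution at this volume is 21,440 × R$23.51 = R$504,054.40.
EBIT = R$504,054.40 − R$293,600 = R$210,454.40. Interest = R$25,900.00, so EBIT − I = R$184,554.40.
DCL = contribution ÷ (EBIT − I) = R$504,054.40 ÷ R$184,554.40 = 2.7312.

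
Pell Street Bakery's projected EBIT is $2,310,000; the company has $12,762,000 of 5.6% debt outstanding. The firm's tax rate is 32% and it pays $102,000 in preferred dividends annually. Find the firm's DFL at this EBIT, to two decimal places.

Interest = $714,672.00.
Preferred dividends grossed up pre-tax: $102,000 / (1 − 0.32) = $150,000.00.
DFL = EBIT ÷ [EBIT − I − D_p/(1−t)] = $2,310,000 ÷ [$2,310,000 − $714,672.00 − $150,000.00] = $2,310,000 ÷ $1,445,328.00 = 1.5983.

1.60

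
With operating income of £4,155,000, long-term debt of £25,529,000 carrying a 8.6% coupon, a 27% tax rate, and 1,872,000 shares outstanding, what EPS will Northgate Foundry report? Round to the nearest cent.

£0.76

Interest = £2,195,494.00, so EBT = £4,155,000 − £2,195,494.00 = £1,959,506.00.
Net income = £1,959,506.00 × (1 − 0.27) = £1,430,439.38.
Per share: £1,430,439.38 / 1,872,000 shares = £0.76.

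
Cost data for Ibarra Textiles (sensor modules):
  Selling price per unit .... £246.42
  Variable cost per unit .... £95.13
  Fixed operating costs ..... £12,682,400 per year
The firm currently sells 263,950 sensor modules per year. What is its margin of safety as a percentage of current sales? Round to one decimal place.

68.2%

Unit CM = price − variable cost = £246.42 − £95.13 = £151.29. Break-even units = £12,682,400 ÷ £151.29 = 83,828.41; break-even revenue = 83,828.41 × £246.42 = £20,656,996.55.
Current sales = 263,950 × £246.42 = £65,042,559.00.
Margin of safety = (£65,042,559.00 − £20,656,996.55) ÷ £65,042,559.00 = 68.2%.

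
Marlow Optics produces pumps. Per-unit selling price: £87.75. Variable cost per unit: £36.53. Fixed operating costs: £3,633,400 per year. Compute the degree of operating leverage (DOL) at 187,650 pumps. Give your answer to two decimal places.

At 187,650 units, contribution = 187,650 × £51.22 = £9,611,433.00.
EBIT = £9,611,433.00 − £3,633,400 = £5,978,033.00.
DOL = contribution ÷ EBIT = £9,611,433.00 ÷ £5,978,033.00 = 1.6078.

1.61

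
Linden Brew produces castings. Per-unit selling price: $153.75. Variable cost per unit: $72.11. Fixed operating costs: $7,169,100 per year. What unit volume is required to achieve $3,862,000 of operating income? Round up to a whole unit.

Contribution margin per unit = $153.75 − $72.11 = $81.64.
Need Q such that Q × $81.64 − $7,169,100 = $3,862,000, i.e. Q = $11,031,100 / $81.64 = 135,118.81 → 135,119.

135,119 castings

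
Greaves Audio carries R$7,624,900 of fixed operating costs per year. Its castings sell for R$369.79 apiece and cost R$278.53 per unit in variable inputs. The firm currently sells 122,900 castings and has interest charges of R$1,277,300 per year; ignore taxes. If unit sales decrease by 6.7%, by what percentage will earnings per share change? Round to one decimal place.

-32.5%

Total contribution margin = 122,900 × R$91.26 = R$11,215,854.00.
Operating income = contribution − fixed costs = R$11,215,854.00 − R$7,624,900 = R$3,590,954.00.
After interest of R$1,277,300.00, pre-tax earnings = R$2,313,654.00.
Degree of combined leverage = contribution ÷ (EBIT − I) = R$11,215,854.00 ÷ R$2,313,654.00 = 4.8477.
%ΔEPS = DCL × %ΔSales = 4.8477 × -6.7% = -32.5%.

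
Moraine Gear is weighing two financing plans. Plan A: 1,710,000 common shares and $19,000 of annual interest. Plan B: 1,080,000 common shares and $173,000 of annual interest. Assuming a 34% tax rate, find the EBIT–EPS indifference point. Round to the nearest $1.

At indifference, (EBIT − 19,000)(1 − t)/1,710,000 = (EBIT − 173,000)(1 − t)/1,080,000.
The (1 − t) factor cancels: (EBIT − 19,000) × 1,080,000 = (EBIT − 173,000) × 1,710,000.
Solving, EBIT = (173,000·1,710,000 − 19,000·1,080,000) / (1,710,000 − 1,080,000) = 275,310,000,000 / 630,000 = 437,000.00.

$437,000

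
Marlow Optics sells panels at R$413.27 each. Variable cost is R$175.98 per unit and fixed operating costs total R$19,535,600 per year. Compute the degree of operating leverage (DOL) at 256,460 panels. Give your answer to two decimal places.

1.47

Contribution at this volume is 256,460 × R$237.29 = R$60,855,393.40.
Operating income = contribution − fixed costs = R$60,855,393.40 − R$19,535,600 = R$41,319,793.40.
DOL = contribution ÷ EBIT = R$60,855,393.40 ÷ R$41,319,793.40 = 1.4728.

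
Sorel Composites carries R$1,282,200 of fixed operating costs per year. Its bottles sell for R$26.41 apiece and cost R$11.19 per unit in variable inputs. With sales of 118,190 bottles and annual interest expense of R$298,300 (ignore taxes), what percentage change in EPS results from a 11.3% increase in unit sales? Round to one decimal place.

Contribution at this volume is 118,190 × R$15.22 = R$1,798,851.80.
Subtracting fixed costs: EBIT = R$1,798,851.80 − R$1,282,200 = R$516,651.80.
After interest of R$298,300.00, pre-tax earnings = R$218,351.80.
DCL = total CM / (EBIT − I) = R$1,798,851.80 / R$218,351.80 = 8.2383.
EPS therefore changes by 8.2383 × (+11.3%) = +93.1%.

+93.1%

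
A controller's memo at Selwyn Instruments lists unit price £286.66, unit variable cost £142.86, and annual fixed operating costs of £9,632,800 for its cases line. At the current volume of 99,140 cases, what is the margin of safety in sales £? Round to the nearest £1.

Each unit contributes £286.66 − £142.86 = £143.80. Break-even units = £9,632,800 ÷ £143.80 = 66,987.48; break-even revenue = 66,987.48 × £286.66 = £19,202,631.77.
Actual sales revenue = 99,140 × £286.66 = £28,419,472.40.
Margin of safety = £28,419,472.40 − £19,202,631.77 = £9,216,841.

£9,216,841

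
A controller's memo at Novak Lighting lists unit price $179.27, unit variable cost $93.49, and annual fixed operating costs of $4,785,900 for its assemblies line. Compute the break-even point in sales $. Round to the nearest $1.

Contribution margin per unit = $179.27 − $93.49 = $85.78, a CM ratio of $85.78 ÷ $179.27 = 0.4785.
Break-even revenue = fixed costs × price ÷ CM = $4,785,900 × $179.27 ÷ $85.78 = $10,001,962.

$10,001,962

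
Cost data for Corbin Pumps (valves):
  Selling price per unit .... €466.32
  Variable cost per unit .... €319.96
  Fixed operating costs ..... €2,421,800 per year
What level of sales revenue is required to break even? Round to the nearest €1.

Contribution margin per unit = €466.32 − €319.96 = €146.36, a CM ratio of €146.36 ÷ €466.32 = 0.3139.
Break-even sales = FC ÷ CM ratio = €2,421,800 × €466.32 / €146.36 = €7,716,137.

€7,716,137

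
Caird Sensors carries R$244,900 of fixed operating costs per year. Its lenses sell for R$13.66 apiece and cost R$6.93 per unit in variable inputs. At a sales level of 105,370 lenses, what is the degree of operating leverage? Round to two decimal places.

Contribution at this volume is 105,370 × R$6.73 = R$709,140.10.
Operating income = contribution − fixed costs = R$709,140.10 − R$244,900 = R$464,240.10.
DOL = contribution ÷ EBIT = R$709,140.10 ÷ R$464,240.10 = 1.5275.

1.53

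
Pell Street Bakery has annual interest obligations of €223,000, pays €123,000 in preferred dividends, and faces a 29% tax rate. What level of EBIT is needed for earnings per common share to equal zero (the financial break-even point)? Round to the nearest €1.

Grossing the preferred dividend up to pre-tax terms: €123,000 / (1 − 0.29) = €173,239.44.
EPS = 0 when EBIT covers interest plus the pre-tax preferred burden: €223,000 + €173,239.44 = €396,239.44.

€396,239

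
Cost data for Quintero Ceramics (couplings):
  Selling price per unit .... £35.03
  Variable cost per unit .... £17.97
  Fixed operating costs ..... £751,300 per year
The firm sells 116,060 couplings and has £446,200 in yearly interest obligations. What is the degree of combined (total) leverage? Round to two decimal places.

Contribution at this volume is 116,060 × £17.06 = £1,979,983.60.
EBIT = £1,979,983.60 − £751,300 = £1,228,683.60. Interest = £446,200.00.
DOL = £1,979,983.60 ÷ £1,228,683.60 = 1.6115; DFL = £1,228,683.60 ÷ £782,483.60 = 1.5702.
DCL = DOL × DFL = 1.6115 × 1.5702 = 2.5304.

2.53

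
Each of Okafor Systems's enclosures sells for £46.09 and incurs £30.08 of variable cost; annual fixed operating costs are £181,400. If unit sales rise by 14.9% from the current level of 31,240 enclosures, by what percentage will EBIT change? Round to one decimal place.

+23.4%

Contribution at this volume is 31,240 × £16.01 = £500,152.40.
Operating income = contribution − fixed costs = £500,152.40 − £181,400 = £318,752.40.
DOL = contribution ÷ EBIT = £500,152.40 ÷ £318,752.40 = 1.5691.
So EBIT moves 1.5691 × (+14.9%) = +23.4%.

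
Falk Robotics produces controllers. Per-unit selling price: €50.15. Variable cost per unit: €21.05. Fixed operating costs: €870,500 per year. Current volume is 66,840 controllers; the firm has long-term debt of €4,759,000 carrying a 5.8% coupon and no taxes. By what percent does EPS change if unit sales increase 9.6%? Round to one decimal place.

+23.4%

Contribution at this volume is 66,840 × €29.10 = €1,945,044.00.
Operating income = contribution − fixed costs = €1,945,044.00 − €870,500 = €1,074,544.00.
Interest = €276,022.00, so EBIT − I = €798,522.00.
DCL = total CM / (EBIT − I) = €1,945,044.00 / €798,522.00 = 2.4358.
EPS therefore changes by 2.4358 × (+9.6%) = +23.4%.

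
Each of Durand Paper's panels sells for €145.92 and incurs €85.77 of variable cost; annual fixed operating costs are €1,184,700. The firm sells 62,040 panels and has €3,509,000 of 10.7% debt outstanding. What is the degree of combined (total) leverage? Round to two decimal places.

Contribution at this volume is 62,040 × €60.15 = €3,731,706.00.
Operating income = contribution − fixed costs = €3,731,706.00 − €1,184,700 = €2,547,006.00. Interest = €375,463.00.
DOL = €3,731,706.00 ÷ €2,547,006.00 = 1.4651; DFL = €2,547,006.00 ÷ €2,171,543.00 = 1.1729.
Combined leverage = 1.4651 × 1.1729 = 1.7184.

1.72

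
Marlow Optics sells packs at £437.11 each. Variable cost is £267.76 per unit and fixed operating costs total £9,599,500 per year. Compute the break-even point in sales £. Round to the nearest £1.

CM per unit = £437.11 − £267.76 = £169.35; CM ratio = £169.35 / £437.11 = 0.3874.
Break-even revenue = fixed costs × price ÷ CM = £9,599,500 × £437.11 ÷ £169.35 = £24,777,310.

£24,777,310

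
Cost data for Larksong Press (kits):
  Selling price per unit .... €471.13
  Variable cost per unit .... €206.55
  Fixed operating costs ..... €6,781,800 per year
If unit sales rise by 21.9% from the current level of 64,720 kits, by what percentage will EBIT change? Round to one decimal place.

+36.3%

Contribution at this volume is 64,720 × €264.58 = €17,123,617.60.
EBIT = €17,123,617.60 − €6,781,800 = €10,341,817.60.
DOL = contribution ÷ EBIT = €17,123,617.60 ÷ €10,341,817.60 = 1.6558.
%ΔEBIT = DOL × %ΔSales = 1.6558 × +21.9% = +36.3%.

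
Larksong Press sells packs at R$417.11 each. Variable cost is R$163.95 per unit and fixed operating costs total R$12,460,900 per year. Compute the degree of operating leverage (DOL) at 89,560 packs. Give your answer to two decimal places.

Contribution at this volume is 89,560 × R$253.16 = R$22,673,009.60.
Operating income = contribution − fixed costs = R$22,673,009.60 − R$12,460,900 = R$10,212,109.60.
So DOL = total CM / EBIT = R$22,673,009.60 / R$10,212,109.60 = 2.2202.

2.22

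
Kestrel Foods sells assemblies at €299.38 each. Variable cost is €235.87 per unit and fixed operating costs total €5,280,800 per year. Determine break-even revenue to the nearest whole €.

€24,893,181

Contribution margin per unit = €299.38 − €235.87 = €63.51, a CM ratio of €63.51 ÷ €299.38 = 0.2121.
Break-even revenue = fixed costs × price ÷ CM = €5,280,800 × €299.38 ÷ €63.51 = €24,893,181.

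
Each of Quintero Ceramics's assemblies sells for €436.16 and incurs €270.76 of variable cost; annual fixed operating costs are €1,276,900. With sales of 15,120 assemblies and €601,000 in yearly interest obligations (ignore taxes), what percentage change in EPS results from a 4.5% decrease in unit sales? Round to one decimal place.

-18.1%

Contribution at this volume is 15,120 × €165.40 = €2,500,848.00.
Operating income = contribution − fixed costs = €2,500,848.00 − €1,276,900 = €1,223,948.00.
After interest of €601,000.00, pre-tax earnings = €622,948.00.
Degree of combined leverage = contribution ÷ (EBIT − I) = €2,500,848.00 ÷ €622,948.00 = 4.0145.
EPS therefore changes by 4.0145 × (-4.5%) = -18.1%.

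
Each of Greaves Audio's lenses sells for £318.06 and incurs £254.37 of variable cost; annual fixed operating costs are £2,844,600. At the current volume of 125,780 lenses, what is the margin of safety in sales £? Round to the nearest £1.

Each unit contributes £318.06 − £254.37 = £63.69. Break-even units = £2,844,600 ÷ £63.69 = 44,663.21; break-even revenue = 44,663.21 × £318.06 = £14,205,581.35.
Current sales = 125,780 × £318.06 = £40,005,586.80.
Margin of safety = £40,005,586.80 − £14,205,581.35 = £25,800,005.

£25,800,005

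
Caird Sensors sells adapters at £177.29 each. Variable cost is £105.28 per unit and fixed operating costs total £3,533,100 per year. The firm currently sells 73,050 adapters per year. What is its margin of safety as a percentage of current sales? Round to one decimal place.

Each unit contributes £177.29 − £105.28 = £72.01. Break-even units = £3,533,100 ÷ £72.01 = 49,064.02; break-even revenue = 49,064.02 × £177.29 = £8,698,559.91.
Actual sales revenue = 73,050 × £177.29 = £12,951,034.50.
Margin of safety = (£12,951,034.50 − £8,698,559.91) ÷ £12,951,034.50 = 32.8%.

32.8%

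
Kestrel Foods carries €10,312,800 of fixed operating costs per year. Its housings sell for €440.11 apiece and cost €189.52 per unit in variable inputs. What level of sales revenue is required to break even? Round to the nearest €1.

€18,112,321

Contribution margin per unit = €440.11 − €189.52 = €250.59, a CM ratio of €250.59 ÷ €440.11 = 0.5694.
Break-even sales = FC ÷ CM ratio = €10,312,800 × €440.11 / €250.59 = €18,112,321.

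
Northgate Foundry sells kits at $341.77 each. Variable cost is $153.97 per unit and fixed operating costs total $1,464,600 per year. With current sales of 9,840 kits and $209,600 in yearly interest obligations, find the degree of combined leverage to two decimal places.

At 9,840 units, contribution = 9,840 × $187.80 = $1,847,952.00.
Subtracting fixed costs: EBIT = $1,847,952.00 − $1,464,600 = $383,352.00. Interest = $209,600.00.
DOL = $1,847,952.00 ÷ $383,352.00 = 4.8205; DFL = $383,352.00 ÷ $173,752.00 = 2.2063.
Combined leverage = 4.8205 × 2.2063 = 10.6355.

10.64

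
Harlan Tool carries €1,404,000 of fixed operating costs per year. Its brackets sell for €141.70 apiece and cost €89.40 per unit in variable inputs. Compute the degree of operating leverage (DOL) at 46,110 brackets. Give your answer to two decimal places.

2.39

Total contribution margin = 46,110 × €52.30 = €2,411,553.00.
Operating income = contribution − fixed costs = €2,411,553.00 − €1,404,000 = €1,007,553.00.
So DOL = total CM / EBIT = €2,411,553.00 / €1,007,553.00 = 2.3935.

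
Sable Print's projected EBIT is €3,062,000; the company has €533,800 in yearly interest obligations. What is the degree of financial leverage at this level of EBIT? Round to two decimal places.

Interest = €533,800.00.
Degree of financial leverage = EBIT / (EBIT − interest) = €3,062,000 / €2,528,200.00 = 1.2111.

1.21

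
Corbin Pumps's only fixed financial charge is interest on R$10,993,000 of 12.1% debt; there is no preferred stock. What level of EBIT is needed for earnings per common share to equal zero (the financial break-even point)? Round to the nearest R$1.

Annual interest = 12.1% × R$10,993,000 = R$1,330,153.00.
Without preferred stock the financial break-even is simply EBIT = interest = R$1,330,153.00.

R$1,330,153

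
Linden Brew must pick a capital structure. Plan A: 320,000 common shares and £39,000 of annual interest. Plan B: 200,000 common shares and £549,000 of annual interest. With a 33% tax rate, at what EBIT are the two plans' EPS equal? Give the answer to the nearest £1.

£1,399,000

At indifference, (EBIT − 39,000)(1 − t)/320,000 = (EBIT − 549,000)(1 − t)/200,000.
The (1 − t) factor cancels: (EBIT − 39,000) × 200,000 = (EBIT − 549,000) × 320,000.
EBIT × (320,000 − 200,000) = 549,000 × 320,000 − 39,000 × 200,000 = 167,880,000,000, so EBIT = 167,880,000,000 ÷ 120,000 = 1,399,000.00.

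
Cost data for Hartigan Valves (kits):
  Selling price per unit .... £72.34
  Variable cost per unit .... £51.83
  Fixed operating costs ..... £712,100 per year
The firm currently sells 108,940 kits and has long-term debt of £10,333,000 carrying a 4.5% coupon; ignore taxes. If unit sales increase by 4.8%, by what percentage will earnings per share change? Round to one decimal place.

At 108,940 units, contribution = 108,940 × £20.51 = £2,234,359.40.
EBIT = £2,234,359.40 − £712,100 = £1,522,259.40.
Interest = £464,985.00, so EBIT − I = £1,057,274.40.
DCL = total CM / (EBIT − I) = £2,234,359.40 / £1,057,274.40 = 2.1133.
%ΔEPS = DCL × %ΔSales = 2.1133 × +4.8% = +10.1%.

+10.1%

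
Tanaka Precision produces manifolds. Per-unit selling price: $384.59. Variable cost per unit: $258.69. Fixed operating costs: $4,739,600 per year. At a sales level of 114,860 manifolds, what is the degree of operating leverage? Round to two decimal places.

1.49

Contribution at this volume is 114,860 × $125.90 = $14,460,874.00.
EBIT = $14,460,874.00 − $4,739,600 = $9,721,274.00.
DOL = contribution ÷ EBIT = $14,460,874.00 ÷ $9,721,274.00 = 1.4875.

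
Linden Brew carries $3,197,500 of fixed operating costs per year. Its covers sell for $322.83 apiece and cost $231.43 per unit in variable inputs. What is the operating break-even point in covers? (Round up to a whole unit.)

Unit CM = price − variable cost = $322.83 − $231.43 = $91.40.
Units to break even: $3,197,500 ÷ $91.40 = 34,983.59, rounded up to 34,984.

34,984 covers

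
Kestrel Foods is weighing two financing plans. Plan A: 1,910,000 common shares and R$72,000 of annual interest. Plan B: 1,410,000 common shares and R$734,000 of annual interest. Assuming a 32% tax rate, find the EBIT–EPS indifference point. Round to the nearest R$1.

Set EPS_A = EPS_B: (EBIT − R$72,000)(1 − 0.32) ÷ 1,910,000 = (EBIT − R$734,000)(1 − 0.32) ÷ 1,410,000.
Cancelling (1 − t) and cross-multiplying: 1,410,000·(EBIT − 72,000) = 1,910,000·(EBIT − 734,000).
Solving, EBIT = (734,000·1,910,000 − 72,000·1,410,000) / (1,910,000 − 1,410,000) = 1,300,420,000,000 / 500,000 = 2,600,840.00.

R$2,600,840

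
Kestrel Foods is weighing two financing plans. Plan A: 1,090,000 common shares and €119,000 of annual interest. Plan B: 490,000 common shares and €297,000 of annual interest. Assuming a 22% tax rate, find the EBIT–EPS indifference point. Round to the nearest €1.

€442,367

At indifference, (EBIT − 119,000)(1 − t)/1,090,000 = (EBIT − 297,000)(1 − t)/490,000.
The (1 − t) factor cancels: (EBIT − 119,000) × 490,000 = (EBIT − 297,000) × 1,090,000.
EBIT × (1,090,000 − 490,000) = 297,000 × 1,090,000 − 119,000 × 490,000 = 265,420,000,000, so EBIT = 265,420,000,000 ÷ 600,000 = 442,366.67.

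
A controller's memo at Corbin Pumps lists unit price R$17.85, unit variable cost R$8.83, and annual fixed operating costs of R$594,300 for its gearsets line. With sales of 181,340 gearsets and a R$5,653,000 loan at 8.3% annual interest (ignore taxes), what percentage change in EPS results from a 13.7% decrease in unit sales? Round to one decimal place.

-39.2%

At 181,340 units, contribution = 181,340 × R$9.02 = R$1,635,686.80.
EBIT = R$1,635,686.80 − R$594,300 = R$1,041,386.80.
After interest of R$469,199.00, pre-tax earnings = R$572,187.80.
DCL = total CM / (EBIT − I) = R$1,635,686.80 / R$572,187.80 = 2.8587.
%ΔEPS = DCL × %ΔSales = 2.8587 × -13.7% = -39.2%.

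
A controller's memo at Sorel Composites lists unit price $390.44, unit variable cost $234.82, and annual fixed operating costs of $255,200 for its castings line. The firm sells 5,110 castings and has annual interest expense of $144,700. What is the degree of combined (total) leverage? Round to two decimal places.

Total contribution margin = 5,110 × $155.62 = $795,218.20.
EBIT = $795,218.20 − $255,200 = $540,018.20. Interest = $144,700.00.
DOL = $795,218.20 ÷ $540,018.20 = 1.4726; DFL = $540,018.20 ÷ $395,318.20 = 1.3660.
DCL = DOL × DFL = 1.4726 × 1.3660 = 2.0116.

2.01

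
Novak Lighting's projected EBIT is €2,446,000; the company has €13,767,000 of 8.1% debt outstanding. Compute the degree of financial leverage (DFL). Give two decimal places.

1.84

Annual interest charges come to €1,115,127.00.
DFL = EBIT ÷ (EBIT − I) = €2,446,000 ÷ (€2,446,000 − €1,115,127.00) = €2,446,000 ÷ €1,330,873.00 = 1.8379.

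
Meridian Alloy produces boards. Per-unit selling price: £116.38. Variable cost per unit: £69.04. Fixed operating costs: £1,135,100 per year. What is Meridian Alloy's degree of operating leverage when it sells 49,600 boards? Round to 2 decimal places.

Contribution at this volume is 49,600 × £47.34 = £2,348,064.00.
Operating income = contribution − fixed costs = £2,348,064.00 − £1,135,100 = £1,212,964.00.
DOL = contribution ÷ EBIT = £2,348,064.00 ÷ £1,212,964.00 = 1.9358.

1.94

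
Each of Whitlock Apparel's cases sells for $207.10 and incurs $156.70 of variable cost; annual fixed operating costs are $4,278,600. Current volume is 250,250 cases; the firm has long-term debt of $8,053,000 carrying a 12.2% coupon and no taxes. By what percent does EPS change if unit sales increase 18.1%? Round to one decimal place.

Total contribution margin = 250,250 × $50.40 = $12,612,600.00.
EBIT = $12,612,600.00 − $4,278,600 = $8,334,000.00.
After interest of $982,466.00, pre-tax earnings = $7,351,534.00.
DCL = total CM / (EBIT − I) = $12,612,600.00 / $7,351,534.00 = 1.7156.
%ΔEPS = DCL × %ΔSales = 1.7156 × +18.1% = +31.1%.

+31.1%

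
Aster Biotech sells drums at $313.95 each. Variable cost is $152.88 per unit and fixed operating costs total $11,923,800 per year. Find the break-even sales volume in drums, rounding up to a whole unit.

Each unit contributes $313.95 − $152.88 = $161.07.
Break-even volume = fixed costs ÷ CM per unit = $11,923,800 ÷ $161.07 = 74,028.68, so 74,029 drums.

74,029 drums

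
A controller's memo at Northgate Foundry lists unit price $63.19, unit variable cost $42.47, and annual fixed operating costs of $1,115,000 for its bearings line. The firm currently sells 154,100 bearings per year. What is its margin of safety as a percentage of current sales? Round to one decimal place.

Each unit contributes $63.19 − $42.47 = $20.72. Break-even units = $1,115,000 ÷ $20.72 = 53,812.74; break-even revenue = 53,812.74 × $63.19 = $3,400,427.12.
Current sales = 154,100 × $63.19 = $9,737,579.00.
Margin of safety = ($9,737,579.00 − $3,400,427.12) ÷ $9,737,579.00 = 65.1%.

65.1%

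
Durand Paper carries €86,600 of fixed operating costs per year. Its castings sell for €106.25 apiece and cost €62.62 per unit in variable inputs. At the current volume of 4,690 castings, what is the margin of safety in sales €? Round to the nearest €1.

€287,420

Each unit contributes €106.25 − €62.62 = €43.63. Break-even units = €86,600 ÷ €43.63 = 1,984.87; break-even revenue = 1,984.87 × €106.25 = €210,892.73.
Current sales = 4,690 × €106.25 = €498,312.50.
Margin of safety = €498,312.50 − €210,892.73 = €287,420.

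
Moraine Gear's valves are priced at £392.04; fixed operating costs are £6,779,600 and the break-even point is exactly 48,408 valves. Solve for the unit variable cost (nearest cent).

£251.99

At break-even, FC = Q × (P − VC), so P − VC = £6,779,600 ÷ 48,408 = £140.0512.
Hence VC = price − CM = £392.04 − £140.0512 = £251.99.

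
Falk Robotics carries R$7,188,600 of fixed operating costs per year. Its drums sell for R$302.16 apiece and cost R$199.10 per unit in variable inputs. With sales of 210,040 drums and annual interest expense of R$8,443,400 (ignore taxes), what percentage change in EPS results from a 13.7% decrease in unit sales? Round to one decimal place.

-49.3%

Total contribution margin = 210,040 × R$103.06 = R$21,646,722.40.
Subtracting fixed costs: EBIT = R$21,646,722.40 − R$7,188,600 = R$14,458,122.40.
Interest = R$8,443,400.00, so EBIT − I = R$6,014,722.40.
Degree of combined leverage = contribution ÷ (EBIT − I) = R$21,646,722.40 ÷ R$6,014,722.40 = 3.5990.
%ΔEPS = DCL × %ΔSales = 3.5990 × -13.7% = -49.3%.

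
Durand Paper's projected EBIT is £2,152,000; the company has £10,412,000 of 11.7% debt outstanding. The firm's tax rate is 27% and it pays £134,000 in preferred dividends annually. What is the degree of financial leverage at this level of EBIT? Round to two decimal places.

2.87

Annual interest charges come to £1,218,204.00.
Preferred dividends grossed up pre-tax: £134,000 / (1 − 0.27) = £183,561.64.
DFL = EBIT ÷ [EBIT − I − D_p/(1−t)] = £2,152,000 ÷ [£2,152,000 − £1,218,204.00 − £183,561.64] = £2,152,000 ÷ £750,234.36 = 2.8684.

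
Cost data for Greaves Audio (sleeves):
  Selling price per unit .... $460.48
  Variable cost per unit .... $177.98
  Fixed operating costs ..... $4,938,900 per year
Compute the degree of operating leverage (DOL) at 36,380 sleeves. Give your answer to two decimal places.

1.93

At 36,380 units, contribution = 36,380 × $282.50 = $10,277,350.00.
Subtracting fixed costs: EBIT = $10,277,350.00 − $4,938,900 = $5,338,450.00.
Degree of operating leverage = $10,277,350.00 / $5,338,450.00 = 1.9252.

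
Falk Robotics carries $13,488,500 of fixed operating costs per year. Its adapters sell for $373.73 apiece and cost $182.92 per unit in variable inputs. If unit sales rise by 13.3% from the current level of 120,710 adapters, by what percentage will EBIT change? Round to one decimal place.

At 120,710 units, contribution = 120,710 × $190.81 = $23,032,675.10.
EBIT = $23,032,675.10 − $13,488,500 = $9,544,175.10.
So DOL = total CM / EBIT = $23,032,675.10 / $9,544,175.10 = 2.4133.
%ΔEBIT = DOL × %ΔSales = 2.4133 × +13.3% = +32.1%.

+32.1%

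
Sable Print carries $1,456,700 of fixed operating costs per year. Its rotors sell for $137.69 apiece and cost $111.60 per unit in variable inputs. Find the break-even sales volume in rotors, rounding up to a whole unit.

Unit CM = price − variable cost = $137.69 − $111.60 = $26.09.
Break-even Q = $1,456,700 / $26.09 = 55,833.65 → 55,834 rotors.

55,834 rotors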